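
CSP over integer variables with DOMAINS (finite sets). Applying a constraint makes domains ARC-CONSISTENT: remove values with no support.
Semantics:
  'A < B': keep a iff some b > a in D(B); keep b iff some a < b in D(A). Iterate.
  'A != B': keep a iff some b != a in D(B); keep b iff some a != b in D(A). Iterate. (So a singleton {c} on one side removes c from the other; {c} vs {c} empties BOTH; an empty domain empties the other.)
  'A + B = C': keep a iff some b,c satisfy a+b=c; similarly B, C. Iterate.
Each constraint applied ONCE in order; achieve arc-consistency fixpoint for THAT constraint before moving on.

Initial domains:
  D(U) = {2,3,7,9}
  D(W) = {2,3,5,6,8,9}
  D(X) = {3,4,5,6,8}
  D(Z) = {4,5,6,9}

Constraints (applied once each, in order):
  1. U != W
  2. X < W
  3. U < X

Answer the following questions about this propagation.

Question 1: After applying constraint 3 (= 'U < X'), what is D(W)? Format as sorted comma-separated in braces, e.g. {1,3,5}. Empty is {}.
Answer: {5,6,8,9}

Derivation:
Constraint 1 (U != W) on D(U)={2,3,7,9} D(W)={2,3,5,6,8,9}: no change
Constraint 2 (X < W) on D(X)={3,4,5,6,8} D(W)={2,3,5,6,8,9}: W {2,3,5,6,8,9}->{5,6,8,9}
Constraint 3 (U < X) on D(U)={2,3,7,9} D(X)={3,4,5,6,8}: U {2,3,7,9}->{2,3,7}
So after constraint 3: D(W) = {5,6,8,9}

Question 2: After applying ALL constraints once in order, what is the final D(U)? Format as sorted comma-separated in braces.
Answer: {2,3,7}

Derivation:
Constraint 1 (U != W) on D(U)={2,3,7,9} D(W)={2,3,5,6,8,9}: no change
Constraint 2 (X < W) on D(X)={3,4,5,6,8} D(W)={2,3,5,6,8,9}: W {2,3,5,6,8,9}->{5,6,8,9}
Constraint 3 (U < X) on D(U)={2,3,7,9} D(X)={3,4,5,6,8}: U {2,3,7,9}->{2,3,7}
So after all 3 constraints: D(U) = {2,3,7}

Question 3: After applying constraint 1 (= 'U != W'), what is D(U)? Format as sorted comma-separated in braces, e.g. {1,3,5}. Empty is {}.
Answer: {2,3,7,9}

Derivation:
Constraint 1 (U != W) on D(U)={2,3,7,9} D(W)={2,3,5,6,8,9}: no change
So after constraint 1: D(U) = {2,3,7,9}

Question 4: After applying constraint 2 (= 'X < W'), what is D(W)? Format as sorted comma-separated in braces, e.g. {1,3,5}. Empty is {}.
Constraint 1 (U != W) on D(U)={2,3,7,9} D(W)={2,3,5,6,8,9}: no change
Constraint 2 (X < W) on D(X)={3,4,5,6,8} D(W)={2,3,5,6,8,9}: W {2,3,5,6,8,9}->{5,6,8,9}
So after constraint 2: D(W) = {5,6,8,9}

Answer: {5,6,8,9}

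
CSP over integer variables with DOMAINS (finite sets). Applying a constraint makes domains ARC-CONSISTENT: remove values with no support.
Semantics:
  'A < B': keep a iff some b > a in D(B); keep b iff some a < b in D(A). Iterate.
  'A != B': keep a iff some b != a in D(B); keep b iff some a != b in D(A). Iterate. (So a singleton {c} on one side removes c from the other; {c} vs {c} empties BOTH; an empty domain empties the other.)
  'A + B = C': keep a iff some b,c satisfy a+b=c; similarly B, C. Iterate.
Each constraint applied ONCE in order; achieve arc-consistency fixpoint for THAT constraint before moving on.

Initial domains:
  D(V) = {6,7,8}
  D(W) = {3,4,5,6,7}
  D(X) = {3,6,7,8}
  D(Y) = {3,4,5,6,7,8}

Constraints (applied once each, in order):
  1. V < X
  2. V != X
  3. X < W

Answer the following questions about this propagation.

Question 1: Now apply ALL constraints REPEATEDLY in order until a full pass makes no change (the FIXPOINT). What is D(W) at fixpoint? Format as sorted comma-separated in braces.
Answer: {}

Derivation:
pass 0 (initial): D(W)={3,4,5,6,7}
pass 1: V {6,7,8}->{6,7}; W {3,4,5,6,7}->{}; X {3,6,7,8}->{}
pass 2: V {6,7}->{}
pass 3: no change
Fixpoint after 3 passes: D(W) = {}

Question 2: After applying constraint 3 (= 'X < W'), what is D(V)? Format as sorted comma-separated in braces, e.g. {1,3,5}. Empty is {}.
Answer: {6,7}

Derivation:
Constraint 1 (V < X) on D(V)={6,7,8} D(X)={3,6,7,8}: V {6,7,8}->{6,7}; X {3,6,7,8}->{7,8}
Constraint 2 (V != X) on D(V)={6,7} D(X)={7,8}: no change
Constraint 3 (X < W) on D(X)={7,8} D(W)={3,4,5,6,7}: X {7,8}->{}; W {3,4,5,6,7}->{}
So after constraint 3: D(V) = {6,7}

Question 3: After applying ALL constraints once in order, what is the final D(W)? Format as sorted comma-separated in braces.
Answer: {}

Derivation:
Constraint 1 (V < X) on D(V)={6,7,8} D(X)={3,6,7,8}: V {6,7,8}->{6,7}; X {3,6,7,8}->{7,8}
Constraint 2 (V != X) on D(V)={6,7} D(X)={7,8}: no change
Constraint 3 (X < W) on D(X)={7,8} D(W)={3,4,5,6,7}: X {7,8}->{}; W {3,4,5,6,7}->{}
So after all 3 constraints: D(W) = {}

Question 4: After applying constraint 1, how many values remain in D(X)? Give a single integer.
Constraint 1 (V < X) on D(V)={6,7,8} D(X)={3,6,7,8}: V {6,7,8}->{6,7}; X {3,6,7,8}->{7,8}
So after constraint 1: D(X)={7,8}, size = 2

Answer: 2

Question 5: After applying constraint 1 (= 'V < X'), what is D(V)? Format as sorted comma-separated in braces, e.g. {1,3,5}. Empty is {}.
Constraint 1 (V < X) on D(V)={6,7,8} D(X)={3,6,7,8}: V {6,7,8}->{6,7}; X {3,6,7,8}->{7,8}
So after constraint 1: D(V) = {6,7}

Answer: {6,7}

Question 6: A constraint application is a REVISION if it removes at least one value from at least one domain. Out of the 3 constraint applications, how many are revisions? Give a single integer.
Constraint 1 (V < X) on D(V)={6,7,8} D(X)={3,6,7,8}: V {6,7,8}->{6,7}; X {3,6,7,8}->{7,8} => REVISION
Constraint 2 (V != X) on D(V)={6,7} D(X)={7,8}: no change => not a revision
Constraint 3 (X < W) on D(X)={7,8} D(W)={3,4,5,6,7}: X {7,8}->{}; W {3,4,5,6,7}->{} => REVISION
Total revisions = 2

Answer: 2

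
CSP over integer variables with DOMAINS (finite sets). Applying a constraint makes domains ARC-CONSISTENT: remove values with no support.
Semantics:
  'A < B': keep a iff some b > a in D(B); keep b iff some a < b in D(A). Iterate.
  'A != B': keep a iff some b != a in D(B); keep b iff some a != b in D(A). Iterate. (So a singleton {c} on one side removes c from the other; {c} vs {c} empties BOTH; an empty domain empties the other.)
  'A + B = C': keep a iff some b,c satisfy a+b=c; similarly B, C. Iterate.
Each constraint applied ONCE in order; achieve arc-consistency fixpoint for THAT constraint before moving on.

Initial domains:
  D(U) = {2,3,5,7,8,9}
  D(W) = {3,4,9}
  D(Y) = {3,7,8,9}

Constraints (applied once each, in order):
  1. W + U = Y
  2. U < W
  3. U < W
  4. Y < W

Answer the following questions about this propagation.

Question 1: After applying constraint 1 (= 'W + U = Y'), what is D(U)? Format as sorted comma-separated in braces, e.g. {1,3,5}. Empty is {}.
Constraint 1 (W + U = Y) on D(W)={3,4,9} D(U)={2,3,5,7,8,9} D(Y)={3,7,8,9}: W {3,4,9}->{3,4}; U {2,3,5,7,8,9}->{3,5}; Y {3,7,8,9}->{7,8,9}
So after constraint 1: D(U) = {3,5}

Answer: {3,5}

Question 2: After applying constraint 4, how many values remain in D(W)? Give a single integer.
Answer: 0

Derivation:
Constraint 1 (W + U = Y) on D(W)={3,4,9} D(U)={2,3,5,7,8,9} D(Y)={3,7,8,9}: W {3,4,9}->{3,4}; U {2,3,5,7,8,9}->{3,5}; Y {3,7,8,9}->{7,8,9}
Constraint 2 (U < W) on D(U)={3,5} D(W)={3,4}: U {3,5}->{3}; W {3,4}->{4}
Constraint 3 (U < W) on D(U)={3} D(W)={4}: no change
Constraint 4 (Y < W) on D(Y)={7,8,9} D(W)={4}: Y {7,8,9}->{}; W {4}->{}
So after constraint 4: D(W)={}, size = 0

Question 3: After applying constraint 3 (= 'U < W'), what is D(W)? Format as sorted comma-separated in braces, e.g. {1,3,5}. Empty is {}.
Answer: {4}

Derivation:
Constraint 1 (W + U = Y) on D(W)={3,4,9} D(U)={2,3,5,7,8,9} D(Y)={3,7,8,9}: W {3,4,9}->{3,4}; U {2,3,5,7,8,9}->{3,5}; Y {3,7,8,9}->{7,8,9}
Constraint 2 (U < W) on D(U)={3,5} D(W)={3,4}: U {3,5}->{3}; W {3,4}->{4}
Constraint 3 (U < W) on D(U)={3} D(W)={4}: no change
So after constraint 3: D(W) = {4}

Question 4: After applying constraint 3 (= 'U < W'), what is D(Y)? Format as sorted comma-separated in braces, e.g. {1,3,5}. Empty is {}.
Answer: {7,8,9}

Derivation:
Constraint 1 (W + U = Y) on D(W)={3,4,9} D(U)={2,3,5,7,8,9} D(Y)={3,7,8,9}: W {3,4,9}->{3,4}; U {2,3,5,7,8,9}->{3,5}; Y {3,7,8,9}->{7,8,9}
Constraint 2 (U < W) on D(U)={3,5} D(W)={3,4}: U {3,5}->{3}; W {3,4}->{4}
Constraint 3 (U < W) on D(U)={3} D(W)={4}: no change
So after constraint 3: D(Y) = {7,8,9}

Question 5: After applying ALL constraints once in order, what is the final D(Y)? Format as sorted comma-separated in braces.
Answer: {}

Derivation:
Constraint 1 (W + U = Y) on D(W)={3,4,9} D(U)={2,3,5,7,8,9} D(Y)={3,7,8,9}: W {3,4,9}->{3,4}; U {2,3,5,7,8,9}->{3,5}; Y {3,7,8,9}->{7,8,9}
Constraint 2 (U < W) on D(U)={3,5} D(W)={3,4}: U {3,5}->{3}; W {3,4}->{4}
Constraint 3 (U < W) on D(U)={3} D(W)={4}: no change
Constraint 4 (Y < W) on D(Y)={7,8,9} D(W)={4}: Y {7,8,9}->{}; W {4}->{}
So after all 4 constraints: D(Y) = {}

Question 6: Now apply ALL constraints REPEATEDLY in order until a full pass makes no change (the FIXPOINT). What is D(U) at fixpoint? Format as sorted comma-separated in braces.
pass 0 (initial): D(U)={2,3,5,7,8,9}
pass 1: U {2,3,5,7,8,9}->{3}; W {3,4,9}->{}; Y {3,7,8,9}->{}
pass 2: U {3}->{}
pass 3: no change
Fixpoint after 3 passes: D(U) = {}

Answer: {}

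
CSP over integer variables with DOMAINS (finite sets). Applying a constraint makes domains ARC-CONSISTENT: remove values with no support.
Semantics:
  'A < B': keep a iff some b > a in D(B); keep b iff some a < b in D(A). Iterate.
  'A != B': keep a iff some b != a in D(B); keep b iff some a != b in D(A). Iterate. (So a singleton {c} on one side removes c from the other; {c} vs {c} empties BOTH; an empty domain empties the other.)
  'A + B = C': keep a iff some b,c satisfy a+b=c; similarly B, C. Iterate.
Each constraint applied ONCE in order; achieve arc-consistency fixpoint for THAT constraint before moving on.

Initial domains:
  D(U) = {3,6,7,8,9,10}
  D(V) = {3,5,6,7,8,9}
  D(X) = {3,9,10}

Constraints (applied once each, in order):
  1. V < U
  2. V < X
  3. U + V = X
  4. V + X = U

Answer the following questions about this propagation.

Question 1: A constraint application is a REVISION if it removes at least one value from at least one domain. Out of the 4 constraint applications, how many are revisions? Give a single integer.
Answer: 4

Derivation:
Constraint 1 (V < U) on D(V)={3,5,6,7,8,9} D(U)={3,6,7,8,9,10}: U {3,6,7,8,9,10}->{6,7,8,9,10} => REVISION
Constraint 2 (V < X) on D(V)={3,5,6,7,8,9} D(X)={3,9,10}: X {3,9,10}->{9,10} => REVISION
Constraint 3 (U + V = X) on D(U)={6,7,8,9,10} D(V)={3,5,6,7,8,9} D(X)={9,10}: U {6,7,8,9,10}->{6,7}; V {3,5,6,7,8,9}->{3} => REVISION
Constraint 4 (V + X = U) on D(V)={3} D(X)={9,10} D(U)={6,7}: V {3}->{}; X {9,10}->{}; U {6,7}->{} => REVISION
Total revisions = 4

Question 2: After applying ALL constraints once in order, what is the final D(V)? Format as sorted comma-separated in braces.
Answer: {}

Derivation:
Constraint 1 (V < U) on D(V)={3,5,6,7,8,9} D(U)={3,6,7,8,9,10}: U {3,6,7,8,9,10}->{6,7,8,9,10}
Constraint 2 (V < X) on D(V)={3,5,6,7,8,9} D(X)={3,9,10}: X {3,9,10}->{9,10}
Constraint 3 (U + V = X) on D(U)={6,7,8,9,10} D(V)={3,5,6,7,8,9} D(X)={9,10}: U {6,7,8,9,10}->{6,7}; V {3,5,6,7,8,9}->{3}
Constraint 4 (V + X = U) on D(V)={3} D(X)={9,10} D(U)={6,7}: V {3}->{}; X {9,10}->{}; U {6,7}->{}
So after all 4 constraints: D(V) = {}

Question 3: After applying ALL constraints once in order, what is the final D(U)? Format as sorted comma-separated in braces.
Answer: {}

Derivation:
Constraint 1 (V < U) on D(V)={3,5,6,7,8,9} D(U)={3,6,7,8,9,10}: U {3,6,7,8,9,10}->{6,7,8,9,10}
Constraint 2 (V < X) on D(V)={3,5,6,7,8,9} D(X)={3,9,10}: X {3,9,10}->{9,10}
Constraint 3 (U + V = X) on D(U)={6,7,8,9,10} D(V)={3,5,6,7,8,9} D(X)={9,10}: U {6,7,8,9,10}->{6,7}; V {3,5,6,7,8,9}->{3}
Constraint 4 (V + X = U) on D(V)={3} D(X)={9,10} D(U)={6,7}: V {3}->{}; X {9,10}->{}; U {6,7}->{}
So after all 4 constraints: D(U) = {}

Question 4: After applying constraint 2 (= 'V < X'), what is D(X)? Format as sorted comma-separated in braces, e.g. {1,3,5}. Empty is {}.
Constraint 1 (V < U) on D(V)={3,5,6,7,8,9} D(U)={3,6,7,8,9,10}: U {3,6,7,8,9,10}->{6,7,8,9,10}
Constraint 2 (V < X) on D(V)={3,5,6,7,8,9} D(X)={3,9,10}: X {3,9,10}->{9,10}
So after constraint 2: D(X) = {9,10}

Answer: {9,10}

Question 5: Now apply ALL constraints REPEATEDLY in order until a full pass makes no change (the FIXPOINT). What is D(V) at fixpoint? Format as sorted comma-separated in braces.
pass 0 (initial): D(V)={3,5,6,7,8,9}
pass 1: U {3,6,7,8,9,10}->{}; V {3,5,6,7,8,9}->{}; X {3,9,10}->{}
pass 2: no change
Fixpoint after 2 passes: D(V) = {}

Answer: {}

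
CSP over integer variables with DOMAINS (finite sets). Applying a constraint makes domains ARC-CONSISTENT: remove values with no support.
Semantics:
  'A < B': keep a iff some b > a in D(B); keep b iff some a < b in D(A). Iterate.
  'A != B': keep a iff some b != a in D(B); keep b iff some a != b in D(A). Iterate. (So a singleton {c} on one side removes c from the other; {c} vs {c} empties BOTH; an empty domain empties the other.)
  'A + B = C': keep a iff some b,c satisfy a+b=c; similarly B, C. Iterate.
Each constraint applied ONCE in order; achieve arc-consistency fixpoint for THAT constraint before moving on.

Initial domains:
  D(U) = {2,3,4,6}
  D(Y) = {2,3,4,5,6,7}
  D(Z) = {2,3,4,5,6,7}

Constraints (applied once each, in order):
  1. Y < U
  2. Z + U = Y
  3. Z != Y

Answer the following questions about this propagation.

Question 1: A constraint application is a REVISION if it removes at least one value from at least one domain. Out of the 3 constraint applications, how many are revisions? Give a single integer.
Constraint 1 (Y < U) on D(Y)={2,3,4,5,6,7} D(U)={2,3,4,6}: Y {2,3,4,5,6,7}->{2,3,4,5}; U {2,3,4,6}->{3,4,6} => REVISION
Constraint 2 (Z + U = Y) on D(Z)={2,3,4,5,6,7} D(U)={3,4,6} D(Y)={2,3,4,5}: Z {2,3,4,5,6,7}->{2}; U {3,4,6}->{3}; Y {2,3,4,5}->{5} => REVISION
Constraint 3 (Z != Y) on D(Z)={2} D(Y)={5}: no change => not a revision
Total revisions = 2

Answer: 2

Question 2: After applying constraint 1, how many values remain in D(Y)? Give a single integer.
Answer: 4

Derivation:
Constraint 1 (Y < U) on D(Y)={2,3,4,5,6,7} D(U)={2,3,4,6}: Y {2,3,4,5,6,7}->{2,3,4,5}; U {2,3,4,6}->{3,4,6}
So after constraint 1: D(Y)={2,3,4,5}, size = 4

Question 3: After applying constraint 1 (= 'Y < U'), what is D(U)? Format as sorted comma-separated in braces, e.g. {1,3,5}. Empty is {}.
Constraint 1 (Y < U) on D(Y)={2,3,4,5,6,7} D(U)={2,3,4,6}: Y {2,3,4,5,6,7}->{2,3,4,5}; U {2,3,4,6}->{3,4,6}
So after constraint 1: D(U) = {3,4,6}

Answer: {3,4,6}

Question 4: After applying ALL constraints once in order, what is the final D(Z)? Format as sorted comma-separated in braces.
Constraint 1 (Y < U) on D(Y)={2,3,4,5,6,7} D(U)={2,3,4,6}: Y {2,3,4,5,6,7}->{2,3,4,5}; U {2,3,4,6}->{3,4,6}
Constraint 2 (Z + U = Y) on D(Z)={2,3,4,5,6,7} D(U)={3,4,6} D(Y)={2,3,4,5}: Z {2,3,4,5,6,7}->{2}; U {3,4,6}->{3}; Y {2,3,4,5}->{5}
Constraint 3 (Z != Y) on D(Z)={2} D(Y)={5}: no change
So after all 3 constraints: D(Z) = {2}

Answer: {2}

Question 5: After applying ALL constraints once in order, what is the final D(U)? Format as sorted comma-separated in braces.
Answer: {3}

Derivation:
Constraint 1 (Y < U) on D(Y)={2,3,4,5,6,7} D(U)={2,3,4,6}: Y {2,3,4,5,6,7}->{2,3,4,5}; U {2,3,4,6}->{3,4,6}
Constraint 2 (Z + U = Y) on D(Z)={2,3,4,5,6,7} D(U)={3,4,6} D(Y)={2,3,4,5}: Z {2,3,4,5,6,7}->{2}; U {3,4,6}->{3}; Y {2,3,4,5}->{5}
Constraint 3 (Z != Y) on D(Z)={2} D(Y)={5}: no change
So after all 3 constraints: D(U) = {3}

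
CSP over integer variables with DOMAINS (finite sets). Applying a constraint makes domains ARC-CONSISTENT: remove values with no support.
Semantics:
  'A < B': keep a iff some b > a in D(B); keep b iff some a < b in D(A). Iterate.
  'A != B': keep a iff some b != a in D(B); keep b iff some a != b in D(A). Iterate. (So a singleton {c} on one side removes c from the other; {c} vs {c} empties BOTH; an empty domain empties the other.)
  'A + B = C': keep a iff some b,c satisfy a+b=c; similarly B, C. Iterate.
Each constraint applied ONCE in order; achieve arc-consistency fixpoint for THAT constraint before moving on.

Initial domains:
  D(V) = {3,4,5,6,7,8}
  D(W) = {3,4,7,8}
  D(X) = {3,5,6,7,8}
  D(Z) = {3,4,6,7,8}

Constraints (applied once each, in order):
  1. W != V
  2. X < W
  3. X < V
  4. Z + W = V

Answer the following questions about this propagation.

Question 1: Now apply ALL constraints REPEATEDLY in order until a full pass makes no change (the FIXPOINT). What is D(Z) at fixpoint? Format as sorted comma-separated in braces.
Answer: {3,4}

Derivation:
pass 0 (initial): D(Z)={3,4,6,7,8}
pass 1: V {3,4,5,6,7,8}->{7,8}; W {3,4,7,8}->{4}; X {3,5,6,7,8}->{3,5,6,7}; Z {3,4,6,7,8}->{3,4}
pass 2: X {3,5,6,7}->{3}
pass 3: no change
Fixpoint after 3 passes: D(Z) = {3,4}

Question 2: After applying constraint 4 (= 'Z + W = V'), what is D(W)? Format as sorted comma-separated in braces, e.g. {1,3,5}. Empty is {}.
Constraint 1 (W != V) on D(W)={3,4,7,8} D(V)={3,4,5,6,7,8}: no change
Constraint 2 (X < W) on D(X)={3,5,6,7,8} D(W)={3,4,7,8}: X {3,5,6,7,8}->{3,5,6,7}; W {3,4,7,8}->{4,7,8}
Constraint 3 (X < V) on D(X)={3,5,6,7} D(V)={3,4,5,6,7,8}: V {3,4,5,6,7,8}->{4,5,6,7,8}
Constraint 4 (Z + W = V) on D(Z)={3,4,6,7,8} D(W)={4,7,8} D(V)={4,5,6,7,8}: Z {3,4,6,7,8}->{3,4}; W {4,7,8}->{4}; V {4,5,6,7,8}->{7,8}
So after constraint 4: D(W) = {4}

Answer: {4}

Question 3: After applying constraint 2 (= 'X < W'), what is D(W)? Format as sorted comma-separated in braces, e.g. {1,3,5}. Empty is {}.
Answer: {4,7,8}

Derivation:
Constraint 1 (W != V) on D(W)={3,4,7,8} D(V)={3,4,5,6,7,8}: no change
Constraint 2 (X < W) on D(X)={3,5,6,7,8} D(W)={3,4,7,8}: X {3,5,6,7,8}->{3,5,6,7}; W {3,4,7,8}->{4,7,8}
So after constraint 2: D(W) = {4,7,8}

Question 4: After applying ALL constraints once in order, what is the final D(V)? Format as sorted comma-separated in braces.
Answer: {7,8}

Derivation:
Constraint 1 (W != V) on D(W)={3,4,7,8} D(V)={3,4,5,6,7,8}: no change
Constraint 2 (X < W) on D(X)={3,5,6,7,8} D(W)={3,4,7,8}: X {3,5,6,7,8}->{3,5,6,7}; W {3,4,7,8}->{4,7,8}
Constraint 3 (X < V) on D(X)={3,5,6,7} D(V)={3,4,5,6,7,8}: V {3,4,5,6,7,8}->{4,5,6,7,8}
Constraint 4 (Z + W = V) on D(Z)={3,4,6,7,8} D(W)={4,7,8} D(V)={4,5,6,7,8}: Z {3,4,6,7,8}->{3,4}; W {4,7,8}->{4}; V {4,5,6,7,8}->{7,8}
So after all 4 constraints: D(V) = {7,8}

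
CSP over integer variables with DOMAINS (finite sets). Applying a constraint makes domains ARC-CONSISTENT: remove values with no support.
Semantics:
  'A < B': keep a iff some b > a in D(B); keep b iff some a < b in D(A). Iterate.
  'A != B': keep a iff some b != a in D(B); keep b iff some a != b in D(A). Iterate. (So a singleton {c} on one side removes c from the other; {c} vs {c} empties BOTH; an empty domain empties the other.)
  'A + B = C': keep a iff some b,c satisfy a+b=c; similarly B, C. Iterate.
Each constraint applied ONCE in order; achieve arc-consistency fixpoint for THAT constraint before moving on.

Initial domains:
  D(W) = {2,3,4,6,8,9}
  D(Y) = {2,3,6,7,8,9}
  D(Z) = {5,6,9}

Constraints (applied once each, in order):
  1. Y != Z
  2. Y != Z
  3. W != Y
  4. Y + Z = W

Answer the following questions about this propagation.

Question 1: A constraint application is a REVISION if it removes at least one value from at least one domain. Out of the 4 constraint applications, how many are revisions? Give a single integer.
Answer: 1

Derivation:
Constraint 1 (Y != Z) on D(Y)={2,3,6,7,8,9} D(Z)={5,6,9}: no change => not a revision
Constraint 2 (Y != Z) on D(Y)={2,3,6,7,8,9} D(Z)={5,6,9}: no change => not a revision
Constraint 3 (W != Y) on D(W)={2,3,4,6,8,9} D(Y)={2,3,6,7,8,9}: no change => not a revision
Constraint 4 (Y + Z = W) on D(Y)={2,3,6,7,8,9} D(Z)={5,6,9} D(W)={2,3,4,6,8,9}: Y {2,3,6,7,8,9}->{2,3}; Z {5,6,9}->{5,6}; W {2,3,4,6,8,9}->{8,9} => REVISION
Total revisions = 1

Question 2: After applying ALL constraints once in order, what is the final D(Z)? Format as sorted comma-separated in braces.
Constraint 1 (Y != Z) on D(Y)={2,3,6,7,8,9} D(Z)={5,6,9}: no change
Constraint 2 (Y != Z) on D(Y)={2,3,6,7,8,9} D(Z)={5,6,9}: no change
Constraint 3 (W != Y) on D(W)={2,3,4,6,8,9} D(Y)={2,3,6,7,8,9}: no change
Constraint 4 (Y + Z = W) on D(Y)={2,3,6,7,8,9} D(Z)={5,6,9} D(W)={2,3,4,6,8,9}: Y {2,3,6,7,8,9}->{2,3}; Z {5,6,9}->{5,6}; W {2,3,4,6,8,9}->{8,9}
So after all 4 constraints: D(Z) = {5,6}

Answer: {5,6}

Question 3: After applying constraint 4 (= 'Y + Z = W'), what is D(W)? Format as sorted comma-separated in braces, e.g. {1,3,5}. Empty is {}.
Answer: {8,9}

Derivation:
Constraint 1 (Y != Z) on D(Y)={2,3,6,7,8,9} D(Z)={5,6,9}: no change
Constraint 2 (Y != Z) on D(Y)={2,3,6,7,8,9} D(Z)={5,6,9}: no change
Constraint 3 (W != Y) on D(W)={2,3,4,6,8,9} D(Y)={2,3,6,7,8,9}: no change
Constraint 4 (Y + Z = W) on D(Y)={2,3,6,7,8,9} D(Z)={5,6,9} D(W)={2,3,4,6,8,9}: Y {2,3,6,7,8,9}->{2,3}; Z {5,6,9}->{5,6}; W {2,3,4,6,8,9}->{8,9}
So after constraint 4: D(W) = {8,9}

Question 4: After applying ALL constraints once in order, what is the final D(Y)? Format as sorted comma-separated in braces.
Constraint 1 (Y != Z) on D(Y)={2,3,6,7,8,9} D(Z)={5,6,9}: no change
Constraint 2 (Y != Z) on D(Y)={2,3,6,7,8,9} D(Z)={5,6,9}: no change
Constraint 3 (W != Y) on D(W)={2,3,4,6,8,9} D(Y)={2,3,6,7,8,9}: no change
Constraint 4 (Y + Z = W) on D(Y)={2,3,6,7,8,9} D(Z)={5,6,9} D(W)={2,3,4,6,8,9}: Y {2,3,6,7,8,9}->{2,3}; Z {5,6,9}->{5,6}; W {2,3,4,6,8,9}->{8,9}
So after all 4 constraints: D(Y) = {2,3}

Answer: {2,3}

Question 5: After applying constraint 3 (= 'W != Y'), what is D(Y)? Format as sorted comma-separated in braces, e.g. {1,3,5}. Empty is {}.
Answer: {2,3,6,7,8,9}

Derivation:
Constraint 1 (Y != Z) on D(Y)={2,3,6,7,8,9} D(Z)={5,6,9}: no change
Constraint 2 (Y != Z) on D(Y)={2,3,6,7,8,9} D(Z)={5,6,9}: no change
Constraint 3 (W != Y) on D(W)={2,3,4,6,8,9} D(Y)={2,3,6,7,8,9}: no change
So after constraint 3: D(Y) = {2,3,6,7,8,9}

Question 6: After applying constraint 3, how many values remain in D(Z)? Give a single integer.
Constraint 1 (Y != Z) on D(Y)={2,3,6,7,8,9} D(Z)={5,6,9}: no change
Constraint 2 (Y != Z) on D(Y)={2,3,6,7,8,9} D(Z)={5,6,9}: no change
Constraint 3 (W != Y) on D(W)={2,3,4,6,8,9} D(Y)={2,3,6,7,8,9}: no change
So after constraint 3: D(Z)={5,6,9}, size = 3

Answer: 3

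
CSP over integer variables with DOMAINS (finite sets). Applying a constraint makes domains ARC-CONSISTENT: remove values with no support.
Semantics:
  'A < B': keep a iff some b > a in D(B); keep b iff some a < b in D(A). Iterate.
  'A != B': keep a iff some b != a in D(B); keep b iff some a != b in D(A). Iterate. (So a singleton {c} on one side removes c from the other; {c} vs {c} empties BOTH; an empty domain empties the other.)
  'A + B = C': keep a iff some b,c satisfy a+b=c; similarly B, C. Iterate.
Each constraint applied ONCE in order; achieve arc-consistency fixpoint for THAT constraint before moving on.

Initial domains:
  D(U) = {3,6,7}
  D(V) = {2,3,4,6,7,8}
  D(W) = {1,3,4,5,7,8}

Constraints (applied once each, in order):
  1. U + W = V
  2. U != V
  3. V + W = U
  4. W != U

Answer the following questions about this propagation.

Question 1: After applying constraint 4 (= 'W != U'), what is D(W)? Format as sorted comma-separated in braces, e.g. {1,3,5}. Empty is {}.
Constraint 1 (U + W = V) on D(U)={3,6,7} D(W)={1,3,4,5,7,8} D(V)={2,3,4,6,7,8}: W {1,3,4,5,7,8}->{1,3,4,5}; V {2,3,4,6,7,8}->{4,6,7,8}
Constraint 2 (U != V) on D(U)={3,6,7} D(V)={4,6,7,8}: no change
Constraint 3 (V + W = U) on D(V)={4,6,7,8} D(W)={1,3,4,5} D(U)={3,6,7}: V {4,6,7,8}->{4,6}; W {1,3,4,5}->{1,3}; U {3,6,7}->{7}
Constraint 4 (W != U) on D(W)={1,3} D(U)={7}: no change
So after constraint 4: D(W) = {1,3}

Answer: {1,3}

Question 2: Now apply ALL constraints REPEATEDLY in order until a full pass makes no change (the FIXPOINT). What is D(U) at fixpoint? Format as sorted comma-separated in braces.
Answer: {}

Derivation:
pass 0 (initial): D(U)={3,6,7}
pass 1: U {3,6,7}->{7}; V {2,3,4,6,7,8}->{4,6}; W {1,3,4,5,7,8}->{1,3}
pass 2: U {7}->{}; V {4,6}->{}; W {1,3}->{}
pass 3: no change
Fixpoint after 3 passes: D(U) = {}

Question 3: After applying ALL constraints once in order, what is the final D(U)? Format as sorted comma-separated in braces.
Constraint 1 (U + W = V) on D(U)={3,6,7} D(W)={1,3,4,5,7,8} D(V)={2,3,4,6,7,8}: W {1,3,4,5,7,8}->{1,3,4,5}; V {2,3,4,6,7,8}->{4,6,7,8}
Constraint 2 (U != V) on D(U)={3,6,7} D(V)={4,6,7,8}: no change
Constraint 3 (V + W = U) on D(V)={4,6,7,8} D(W)={1,3,4,5} D(U)={3,6,7}: V {4,6,7,8}->{4,6}; W {1,3,4,5}->{1,3}; U {3,6,7}->{7}
Constraint 4 (W != U) on D(W)={1,3} D(U)={7}: no change
So after all 4 constraints: D(U) = {7}

Answer: {7}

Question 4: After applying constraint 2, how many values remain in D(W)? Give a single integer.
Answer: 4

Derivation:
Constraint 1 (U + W = V) on D(U)={3,6,7} D(W)={1,3,4,5,7,8} D(V)={2,3,4,6,7,8}: W {1,3,4,5,7,8}->{1,3,4,5}; V {2,3,4,6,7,8}->{4,6,7,8}
Constraint 2 (U != V) on D(U)={3,6,7} D(V)={4,6,7,8}: no change
So after constraint 2: D(W)={1,3,4,5}, size = 4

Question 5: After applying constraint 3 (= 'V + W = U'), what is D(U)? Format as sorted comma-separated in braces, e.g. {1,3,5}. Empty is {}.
Answer: {7}

Derivation:
Constraint 1 (U + W = V) on D(U)={3,6,7} D(W)={1,3,4,5,7,8} D(V)={2,3,4,6,7,8}: W {1,3,4,5,7,8}->{1,3,4,5}; V {2,3,4,6,7,8}->{4,6,7,8}
Constraint 2 (U != V) on D(U)={3,6,7} D(V)={4,6,7,8}: no change
Constraint 3 (V + W = U) on D(V)={4,6,7,8} D(W)={1,3,4,5} D(U)={3,6,7}: V {4,6,7,8}->{4,6}; W {1,3,4,5}->{1,3}; U {3,6,7}->{7}
So after constraint 3: D(U) = {7}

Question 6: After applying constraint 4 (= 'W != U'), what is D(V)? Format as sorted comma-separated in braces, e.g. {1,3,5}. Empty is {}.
Answer: {4,6}

Derivation:
Constraint 1 (U + W = V) on D(U)={3,6,7} D(W)={1,3,4,5,7,8} D(V)={2,3,4,6,7,8}: W {1,3,4,5,7,8}->{1,3,4,5}; V {2,3,4,6,7,8}->{4,6,7,8}
Constraint 2 (U != V) on D(U)={3,6,7} D(V)={4,6,7,8}: no change
Constraint 3 (V + W = U) on D(V)={4,6,7,8} D(W)={1,3,4,5} D(U)={3,6,7}: V {4,6,7,8}->{4,6}; W {1,3,4,5}->{1,3}; U {3,6,7}->{7}
Constraint 4 (W != U) on D(W)={1,3} D(U)={7}: no change
So after constraint 4: D(V) = {4,6}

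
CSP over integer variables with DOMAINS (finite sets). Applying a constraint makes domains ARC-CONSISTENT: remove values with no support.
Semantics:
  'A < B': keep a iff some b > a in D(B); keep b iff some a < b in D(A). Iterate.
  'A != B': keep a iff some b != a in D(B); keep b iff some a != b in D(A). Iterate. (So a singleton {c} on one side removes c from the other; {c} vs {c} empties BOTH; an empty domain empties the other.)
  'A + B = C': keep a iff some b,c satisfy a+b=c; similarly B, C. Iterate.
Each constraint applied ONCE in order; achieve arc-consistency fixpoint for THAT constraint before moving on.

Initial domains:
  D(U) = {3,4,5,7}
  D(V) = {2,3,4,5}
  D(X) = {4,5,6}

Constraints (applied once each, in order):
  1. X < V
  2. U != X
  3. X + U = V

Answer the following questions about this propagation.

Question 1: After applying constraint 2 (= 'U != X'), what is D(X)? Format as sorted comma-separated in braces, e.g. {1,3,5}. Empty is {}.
Answer: {4}

Derivation:
Constraint 1 (X < V) on D(X)={4,5,6} D(V)={2,3,4,5}: X {4,5,6}->{4}; V {2,3,4,5}->{5}
Constraint 2 (U != X) on D(U)={3,4,5,7} D(X)={4}: U {3,4,5,7}->{3,5,7}
So after constraint 2: D(X) = {4}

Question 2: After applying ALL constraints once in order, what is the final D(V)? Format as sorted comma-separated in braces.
Constraint 1 (X < V) on D(X)={4,5,6} D(V)={2,3,4,5}: X {4,5,6}->{4}; V {2,3,4,5}->{5}
Constraint 2 (U != X) on D(U)={3,4,5,7} D(X)={4}: U {3,4,5,7}->{3,5,7}
Constraint 3 (X + U = V) on D(X)={4} D(U)={3,5,7} D(V)={5}: X {4}->{}; U {3,5,7}->{}; V {5}->{}
So after all 3 constraints: D(V) = {}

Answer: {}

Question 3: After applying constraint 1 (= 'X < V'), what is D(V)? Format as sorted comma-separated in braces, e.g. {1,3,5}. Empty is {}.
Answer: {5}

Derivation:
Constraint 1 (X < V) on D(X)={4,5,6} D(V)={2,3,4,5}: X {4,5,6}->{4}; V {2,3,4,5}->{5}
So after constraint 1: D(V) = {5}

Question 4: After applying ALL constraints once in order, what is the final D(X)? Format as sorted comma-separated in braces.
Answer: {}

Derivation:
Constraint 1 (X < V) on D(X)={4,5,6} D(V)={2,3,4,5}: X {4,5,6}->{4}; V {2,3,4,5}->{5}
Constraint 2 (U != X) on D(U)={3,4,5,7} D(X)={4}: U {3,4,5,7}->{3,5,7}
Constraint 3 (X + U = V) on D(X)={4} D(U)={3,5,7} D(V)={5}: X {4}->{}; U {3,5,7}->{}; V {5}->{}
So after all 3 constraints: D(X) = {}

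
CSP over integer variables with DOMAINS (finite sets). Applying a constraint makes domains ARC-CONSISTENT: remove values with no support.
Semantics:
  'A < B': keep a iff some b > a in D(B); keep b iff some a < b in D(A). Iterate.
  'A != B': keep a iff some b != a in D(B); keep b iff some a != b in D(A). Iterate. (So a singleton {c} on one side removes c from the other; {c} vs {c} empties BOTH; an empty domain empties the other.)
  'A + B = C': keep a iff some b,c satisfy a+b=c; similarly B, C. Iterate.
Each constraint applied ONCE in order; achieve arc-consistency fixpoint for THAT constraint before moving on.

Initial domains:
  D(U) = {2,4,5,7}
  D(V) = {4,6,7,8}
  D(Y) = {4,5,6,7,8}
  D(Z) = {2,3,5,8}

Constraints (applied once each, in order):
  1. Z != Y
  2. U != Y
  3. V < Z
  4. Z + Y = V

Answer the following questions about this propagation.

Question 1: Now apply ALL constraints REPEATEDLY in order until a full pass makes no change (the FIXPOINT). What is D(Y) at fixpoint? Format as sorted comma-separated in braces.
pass 0 (initial): D(Y)={4,5,6,7,8}
pass 1: V {4,6,7,8}->{}; Y {4,5,6,7,8}->{}; Z {2,3,5,8}->{}
pass 2: U {2,4,5,7}->{}
pass 3: no change
Fixpoint after 3 passes: D(Y) = {}

Answer: {}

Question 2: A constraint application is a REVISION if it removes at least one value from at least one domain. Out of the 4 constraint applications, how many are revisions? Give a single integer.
Answer: 2

Derivation:
Constraint 1 (Z != Y) on D(Z)={2,3,5,8} D(Y)={4,5,6,7,8}: no change => not a revision
Constraint 2 (U != Y) on D(U)={2,4,5,7} D(Y)={4,5,6,7,8}: no change => not a revision
Constraint 3 (V < Z) on D(V)={4,6,7,8} D(Z)={2,3,5,8}: V {4,6,7,8}->{4,6,7}; Z {2,3,5,8}->{5,8} => REVISION
Constraint 4 (Z + Y = V) on D(Z)={5,8} D(Y)={4,5,6,7,8} D(V)={4,6,7}: Z {5,8}->{}; Y {4,5,6,7,8}->{}; V {4,6,7}->{} => REVISION
Total revisions = 2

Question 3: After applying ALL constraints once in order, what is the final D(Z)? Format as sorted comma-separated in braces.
Constraint 1 (Z != Y) on D(Z)={2,3,5,8} D(Y)={4,5,6,7,8}: no change
Constraint 2 (U != Y) on D(U)={2,4,5,7} D(Y)={4,5,6,7,8}: no change
Constraint 3 (V < Z) on D(V)={4,6,7,8} D(Z)={2,3,5,8}: V {4,6,7,8}->{4,6,7}; Z {2,3,5,8}->{5,8}
Constraint 4 (Z + Y = V) on D(Z)={5,8} D(Y)={4,5,6,7,8} D(V)={4,6,7}: Z {5,8}->{}; Y {4,5,6,7,8}->{}; V {4,6,7}->{}
So after all 4 constraints: D(Z) = {}

Answer: {}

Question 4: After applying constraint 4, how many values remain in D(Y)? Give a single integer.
Answer: 0

Derivation:
Constraint 1 (Z != Y) on D(Z)={2,3,5,8} D(Y)={4,5,6,7,8}: no change
Constraint 2 (U != Y) on D(U)={2,4,5,7} D(Y)={4,5,6,7,8}: no change
Constraint 3 (V < Z) on D(V)={4,6,7,8} D(Z)={2,3,5,8}: V {4,6,7,8}->{4,6,7}; Z {2,3,5,8}->{5,8}
Constraint 4 (Z + Y = V) on D(Z)={5,8} D(Y)={4,5,6,7,8} D(V)={4,6,7}: Z {5,8}->{}; Y {4,5,6,7,8}->{}; V {4,6,7}->{}
So after constraint 4: D(Y)={}, size = 0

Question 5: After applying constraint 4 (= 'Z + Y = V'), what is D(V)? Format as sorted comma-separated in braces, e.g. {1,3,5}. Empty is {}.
Constraint 1 (Z != Y) on D(Z)={2,3,5,8} D(Y)={4,5,6,7,8}: no change
Constraint 2 (U != Y) on D(U)={2,4,5,7} D(Y)={4,5,6,7,8}: no change
Constraint 3 (V < Z) on D(V)={4,6,7,8} D(Z)={2,3,5,8}: V {4,6,7,8}->{4,6,7}; Z {2,3,5,8}->{5,8}
Constraint 4 (Z + Y = V) on D(Z)={5,8} D(Y)={4,5,6,7,8} D(V)={4,6,7}: Z {5,8}->{}; Y {4,5,6,7,8}->{}; V {4,6,7}->{}
So after constraint 4: D(V) = {}

Answer: {}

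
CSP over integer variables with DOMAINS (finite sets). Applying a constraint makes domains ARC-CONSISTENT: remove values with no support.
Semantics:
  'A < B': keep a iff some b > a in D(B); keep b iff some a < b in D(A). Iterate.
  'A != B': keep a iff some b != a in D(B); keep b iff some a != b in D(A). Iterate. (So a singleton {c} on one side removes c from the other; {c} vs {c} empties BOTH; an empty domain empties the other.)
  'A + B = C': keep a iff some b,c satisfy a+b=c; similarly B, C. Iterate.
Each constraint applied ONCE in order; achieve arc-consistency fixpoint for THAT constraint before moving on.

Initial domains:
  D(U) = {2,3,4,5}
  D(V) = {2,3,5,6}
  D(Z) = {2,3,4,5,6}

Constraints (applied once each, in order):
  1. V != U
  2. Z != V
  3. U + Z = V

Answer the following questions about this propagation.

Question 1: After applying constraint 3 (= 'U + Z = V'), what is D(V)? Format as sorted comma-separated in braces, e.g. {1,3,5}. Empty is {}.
Answer: {5,6}

Derivation:
Constraint 1 (V != U) on D(V)={2,3,5,6} D(U)={2,3,4,5}: no change
Constraint 2 (Z != V) on D(Z)={2,3,4,5,6} D(V)={2,3,5,6}: no change
Constraint 3 (U + Z = V) on D(U)={2,3,4,5} D(Z)={2,3,4,5,6} D(V)={2,3,5,6}: U {2,3,4,5}->{2,3,4}; Z {2,3,4,5,6}->{2,3,4}; V {2,3,5,6}->{5,6}
So after constraint 3: D(V) = {5,6}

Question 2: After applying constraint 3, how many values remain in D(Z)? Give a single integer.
Constraint 1 (V != U) on D(V)={2,3,5,6} D(U)={2,3,4,5}: no change
Constraint 2 (Z != V) on D(Z)={2,3,4,5,6} D(V)={2,3,5,6}: no change
Constraint 3 (U + Z = V) on D(U)={2,3,4,5} D(Z)={2,3,4,5,6} D(V)={2,3,5,6}: U {2,3,4,5}->{2,3,4}; Z {2,3,4,5,6}->{2,3,4}; V {2,3,5,6}->{5,6}
So after constraint 3: D(Z)={2,3,4}, size = 3

Answer: 3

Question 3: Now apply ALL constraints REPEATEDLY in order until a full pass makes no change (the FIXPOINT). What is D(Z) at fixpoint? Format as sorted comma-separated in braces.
pass 0 (initial): D(Z)={2,3,4,5,6}
pass 1: U {2,3,4,5}->{2,3,4}; V {2,3,5,6}->{5,6}; Z {2,3,4,5,6}->{2,3,4}
pass 2: no change
Fixpoint after 2 passes: D(Z) = {2,3,4}

Answer: {2,3,4}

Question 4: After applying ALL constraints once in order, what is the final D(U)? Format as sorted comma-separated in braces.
Constraint 1 (V != U) on D(V)={2,3,5,6} D(U)={2,3,4,5}: no change
Constraint 2 (Z != V) on D(Z)={2,3,4,5,6} D(V)={2,3,5,6}: no change
Constraint 3 (U + Z = V) on D(U)={2,3,4,5} D(Z)={2,3,4,5,6} D(V)={2,3,5,6}: U {2,3,4,5}->{2,3,4}; Z {2,3,4,5,6}->{2,3,4}; V {2,3,5,6}->{5,6}
So after all 3 constraints: D(U) = {2,3,4}

Answer: {2,3,4}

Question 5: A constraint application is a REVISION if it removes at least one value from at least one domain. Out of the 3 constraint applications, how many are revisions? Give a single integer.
Answer: 1

Derivation:
Constraint 1 (V != U) on D(V)={2,3,5,6} D(U)={2,3,4,5}: no change => not a revision
Constraint 2 (Z != V) on D(Z)={2,3,4,5,6} D(V)={2,3,5,6}: no change => not a revision
Constraint 3 (U + Z = V) on D(U)={2,3,4,5} D(Z)={2,3,4,5,6} D(V)={2,3,5,6}: U {2,3,4,5}->{2,3,4}; Z {2,3,4,5,6}->{2,3,4}; V {2,3,5,6}->{5,6} => REVISION
Total revisions = 1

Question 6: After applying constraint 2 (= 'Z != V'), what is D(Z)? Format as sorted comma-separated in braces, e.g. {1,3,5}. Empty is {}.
Answer: {2,3,4,5,6}

Derivation:
Constraint 1 (V != U) on D(V)={2,3,5,6} D(U)={2,3,4,5}: no change
Constraint 2 (Z != V) on D(Z)={2,3,4,5,6} D(V)={2,3,5,6}: no change
So after constraint 2: D(Z) = {2,3,4,5,6}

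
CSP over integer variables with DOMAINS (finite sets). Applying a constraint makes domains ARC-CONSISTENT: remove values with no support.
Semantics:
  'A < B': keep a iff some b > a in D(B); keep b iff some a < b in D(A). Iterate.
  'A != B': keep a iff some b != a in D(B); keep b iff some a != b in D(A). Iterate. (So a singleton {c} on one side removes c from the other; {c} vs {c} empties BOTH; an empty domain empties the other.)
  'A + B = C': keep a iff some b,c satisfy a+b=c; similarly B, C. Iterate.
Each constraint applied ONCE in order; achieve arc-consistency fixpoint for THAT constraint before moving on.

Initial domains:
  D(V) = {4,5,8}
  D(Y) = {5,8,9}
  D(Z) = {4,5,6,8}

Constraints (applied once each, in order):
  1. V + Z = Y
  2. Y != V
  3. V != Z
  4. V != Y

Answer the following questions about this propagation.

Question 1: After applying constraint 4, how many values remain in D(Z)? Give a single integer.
Answer: 2

Derivation:
Constraint 1 (V + Z = Y) on D(V)={4,5,8} D(Z)={4,5,6,8} D(Y)={5,8,9}: V {4,5,8}->{4,5}; Z {4,5,6,8}->{4,5}; Y {5,8,9}->{8,9}
Constraint 2 (Y != V) on D(Y)={8,9} D(V)={4,5}: no change
Constraint 3 (V != Z) on D(V)={4,5} D(Z)={4,5}: no change
Constraint 4 (V != Y) on D(V)={4,5} D(Y)={8,9}: no change
So after constraint 4: D(Z)={4,5}, size = 2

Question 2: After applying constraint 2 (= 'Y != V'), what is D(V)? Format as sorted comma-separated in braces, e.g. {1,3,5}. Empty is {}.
Answer: {4,5}

Derivation:
Constraint 1 (V + Z = Y) on D(V)={4,5,8} D(Z)={4,5,6,8} D(Y)={5,8,9}: V {4,5,8}->{4,5}; Z {4,5,6,8}->{4,5}; Y {5,8,9}->{8,9}
Constraint 2 (Y != V) on D(Y)={8,9} D(V)={4,5}: no change
So after constraint 2: D(V) = {4,5}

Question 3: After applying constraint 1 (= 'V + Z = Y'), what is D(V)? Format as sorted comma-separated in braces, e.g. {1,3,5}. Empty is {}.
Constraint 1 (V + Z = Y) on D(V)={4,5,8} D(Z)={4,5,6,8} D(Y)={5,8,9}: V {4,5,8}->{4,5}; Z {4,5,6,8}->{4,5}; Y {5,8,9}->{8,9}
So after constraint 1: D(V) = {4,5}

Answer: {4,5}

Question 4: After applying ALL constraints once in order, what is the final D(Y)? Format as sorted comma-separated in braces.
Constraint 1 (V + Z = Y) on D(V)={4,5,8} D(Z)={4,5,6,8} D(Y)={5,8,9}: V {4,5,8}->{4,5}; Z {4,5,6,8}->{4,5}; Y {5,8,9}->{8,9}
Constraint 2 (Y != V) on D(Y)={8,9} D(V)={4,5}: no change
Constraint 3 (V != Z) on D(V)={4,5} D(Z)={4,5}: no change
Constraint 4 (V != Y) on D(V)={4,5} D(Y)={8,9}: no change
So after all 4 constraints: D(Y) = {8,9}

Answer: {8,9}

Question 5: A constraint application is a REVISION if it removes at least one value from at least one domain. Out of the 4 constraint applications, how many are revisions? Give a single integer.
Constraint 1 (V + Z = Y) on D(V)={4,5,8} D(Z)={4,5,6,8} D(Y)={5,8,9}: V {4,5,8}->{4,5}; Z {4,5,6,8}->{4,5}; Y {5,8,9}->{8,9} => REVISION
Constraint 2 (Y != V) on D(Y)={8,9} D(V)={4,5}: no change => not a revision
Constraint 3 (V != Z) on D(V)={4,5} D(Z)={4,5}: no change => not a revision
Constraint 4 (V != Y) on D(V)={4,5} D(Y)={8,9}: no change => not a revision
Total revisions = 1

Answer: 1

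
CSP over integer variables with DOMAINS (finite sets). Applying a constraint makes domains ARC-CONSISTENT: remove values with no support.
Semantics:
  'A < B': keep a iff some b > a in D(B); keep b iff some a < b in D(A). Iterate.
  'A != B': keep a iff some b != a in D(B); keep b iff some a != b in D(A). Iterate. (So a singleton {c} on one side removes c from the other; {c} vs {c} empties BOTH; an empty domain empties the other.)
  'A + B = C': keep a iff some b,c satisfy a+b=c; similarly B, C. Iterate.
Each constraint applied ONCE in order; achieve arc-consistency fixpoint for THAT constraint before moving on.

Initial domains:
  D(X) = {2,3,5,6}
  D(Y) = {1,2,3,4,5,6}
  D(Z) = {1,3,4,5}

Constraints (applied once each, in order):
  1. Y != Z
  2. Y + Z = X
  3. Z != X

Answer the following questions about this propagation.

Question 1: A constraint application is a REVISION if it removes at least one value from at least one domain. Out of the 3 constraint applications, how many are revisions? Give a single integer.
Constraint 1 (Y != Z) on D(Y)={1,2,3,4,5,6} D(Z)={1,3,4,5}: no change => not a revision
Constraint 2 (Y + Z = X) on D(Y)={1,2,3,4,5,6} D(Z)={1,3,4,5} D(X)={2,3,5,6}: Y {1,2,3,4,5,6}->{1,2,3,4,5} => REVISION
Constraint 3 (Z != X) on D(Z)={1,3,4,5} D(X)={2,3,5,6}: no change => not a revision
Total revisions = 1

Answer: 1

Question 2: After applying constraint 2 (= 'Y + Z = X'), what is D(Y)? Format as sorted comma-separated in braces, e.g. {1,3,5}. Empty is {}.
Constraint 1 (Y != Z) on D(Y)={1,2,3,4,5,6} D(Z)={1,3,4,5}: no change
Constraint 2 (Y + Z = X) on D(Y)={1,2,3,4,5,6} D(Z)={1,3,4,5} D(X)={2,3,5,6}: Y {1,2,3,4,5,6}->{1,2,3,4,5}
So after constraint 2: D(Y) = {1,2,3,4,5}

Answer: {1,2,3,4,5}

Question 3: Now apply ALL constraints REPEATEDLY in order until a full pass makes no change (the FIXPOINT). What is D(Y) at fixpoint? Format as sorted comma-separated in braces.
Answer: {1,2,3,4,5}

Derivation:
pass 0 (initial): D(Y)={1,2,3,4,5,6}
pass 1: Y {1,2,3,4,5,6}->{1,2,3,4,5}
pass 2: no change
Fixpoint after 2 passes: D(Y) = {1,2,3,4,5}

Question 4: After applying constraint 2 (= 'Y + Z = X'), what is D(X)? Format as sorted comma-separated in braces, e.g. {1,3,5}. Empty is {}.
Constraint 1 (Y != Z) on D(Y)={1,2,3,4,5,6} D(Z)={1,3,4,5}: no change
Constraint 2 (Y + Z = X) on D(Y)={1,2,3,4,5,6} D(Z)={1,3,4,5} D(X)={2,3,5,6}: Y {1,2,3,4,5,6}->{1,2,3,4,5}
So after constraint 2: D(X) = {2,3,5,6}

Answer: {2,3,5,6}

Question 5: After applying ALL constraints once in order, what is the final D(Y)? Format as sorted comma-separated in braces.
Constraint 1 (Y != Z) on D(Y)={1,2,3,4,5,6} D(Z)={1,3,4,5}: no change
Constraint 2 (Y + Z = X) on D(Y)={1,2,3,4,5,6} D(Z)={1,3,4,5} D(X)={2,3,5,6}: Y {1,2,3,4,5,6}->{1,2,3,4,5}
Constraint 3 (Z != X) on D(Z)={1,3,4,5} D(X)={2,3,5,6}: no change
So after all 3 constraints: D(Y) = {1,2,3,4,5}

Answer: {1,2,3,4,5}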